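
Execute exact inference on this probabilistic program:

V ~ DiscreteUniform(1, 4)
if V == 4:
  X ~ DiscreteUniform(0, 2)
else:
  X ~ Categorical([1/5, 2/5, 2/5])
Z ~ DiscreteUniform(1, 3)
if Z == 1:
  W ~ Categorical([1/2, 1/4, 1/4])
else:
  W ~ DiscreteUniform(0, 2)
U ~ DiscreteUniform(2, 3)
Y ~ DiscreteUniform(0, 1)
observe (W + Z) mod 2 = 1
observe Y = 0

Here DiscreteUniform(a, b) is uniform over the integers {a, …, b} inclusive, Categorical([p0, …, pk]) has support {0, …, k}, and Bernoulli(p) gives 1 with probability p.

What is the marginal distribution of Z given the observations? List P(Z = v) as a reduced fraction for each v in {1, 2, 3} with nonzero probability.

P(Z=1) = 3/7, P(Z=2) = 4/21, P(Z=3) = 8/21

Enumerate traces; 120 have nonzero weight after conditioning:
  (V=1, X=0, Z=1, W=0, U=2, Y=0) weight 1/480
  (V=1, X=0, Z=1, W=0, U=3, Y=0) weight 1/480
  (V=1, X=0, Z=1, W=2, U=2, Y=0) weight 1/960
  (V=1, X=0, Z=1, W=2, U=3, Y=0) weight 1/960
  (V=1, X=0, Z=2, W=1, U=2, Y=0) weight 1/720
  (V=1, X=0, Z=2, W=1, U=3, Y=0) weight 1/720
  (V=1, X=0, Z=3, W=0, U=2, Y=0) weight 1/720
  (V=1, X=0, Z=3, W=0, U=3, Y=0) weight 1/720
  … 112 more
Group by Z:
  weight(Z=1) = 1/8
  weight(Z=2) = 1/18
  weight(Z=3) = 1/9
Total weight = 1/8 + 1/18 + 1/9 = 7/24
P(Z=1 | obs) = 1/8 / 7/24 = 3/7
P(Z=2 | obs) = 1/18 / 7/24 = 4/21
P(Z=3 | obs) = 1/9 / 7/24 = 8/21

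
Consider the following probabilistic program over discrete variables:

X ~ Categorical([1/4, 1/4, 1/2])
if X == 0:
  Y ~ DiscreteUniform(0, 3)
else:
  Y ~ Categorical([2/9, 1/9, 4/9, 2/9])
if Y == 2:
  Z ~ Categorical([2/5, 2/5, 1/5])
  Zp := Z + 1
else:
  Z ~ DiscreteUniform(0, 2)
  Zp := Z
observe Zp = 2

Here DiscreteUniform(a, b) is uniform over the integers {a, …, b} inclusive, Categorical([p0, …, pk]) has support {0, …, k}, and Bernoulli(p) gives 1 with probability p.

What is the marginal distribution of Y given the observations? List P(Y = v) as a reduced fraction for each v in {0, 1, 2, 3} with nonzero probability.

P(Y=0) = 55/259, P(Y=1) = 5/37, P(Y=2) = 114/259, P(Y=3) = 55/259

Enumerate traces; 12 have nonzero weight after conditioning:
  (X=0, Y=0, Z=2) weight 1/48
  (X=0, Y=1, Z=2) weight 1/48
  (X=0, Y=2, Z=1) weight 1/40
  (X=0, Y=3, Z=2) weight 1/48
  (X=1, Y=0, Z=2) weight 1/54
  (X=1, Y=1, Z=2) weight 1/108
  (X=1, Y=2, Z=1) weight 2/45
  (X=1, Y=3, Z=2) weight 1/54
  … 4 more
Group by Y:
  weight(Y=0) = 11/144
  weight(Y=1) = 7/144
  weight(Y=2) = 19/120
  weight(Y=3) = 11/144
Total weight = 11/144 + 7/144 + 19/120 + 11/144 = 259/720
P(Y=0 | obs) = 11/144 / 259/720 = 55/259
P(Y=1 | obs) = 7/144 / 259/720 = 5/37
P(Y=2 | obs) = 19/120 / 259/720 = 114/259
P(Y=3 | obs) = 11/144 / 259/720 = 55/259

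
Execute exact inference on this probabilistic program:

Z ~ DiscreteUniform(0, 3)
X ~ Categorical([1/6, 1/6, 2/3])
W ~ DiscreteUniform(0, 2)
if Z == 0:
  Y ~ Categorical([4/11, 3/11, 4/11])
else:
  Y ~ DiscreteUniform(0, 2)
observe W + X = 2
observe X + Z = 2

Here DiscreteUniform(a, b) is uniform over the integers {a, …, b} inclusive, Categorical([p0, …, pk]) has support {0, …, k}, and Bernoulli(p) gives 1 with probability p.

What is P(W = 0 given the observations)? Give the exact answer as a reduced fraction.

P(W = 0 | obs) = 2/3

Enumerate traces; 9 have nonzero weight after conditioning:
  (Z=0, X=2, W=0, Y=0) weight 2/99
  (Z=0, X=2, W=0, Y=1) weight 1/66
  (Z=0, X=2, W=0, Y=2) weight 2/99
  (Z=1, X=1, W=1, Y=0) weight 1/216
  (Z=1, X=1, W=1, Y=1) weight 1/216
  (Z=1, X=1, W=1, Y=2) weight 1/216
  (Z=2, X=0, W=2, Y=0) weight 1/216
  (Z=2, X=0, W=2, Y=1) weight 1/216
  … 1 more
Group by W:
  weight(W=0) = 1/18
  weight(W=1) = 1/72
  weight(W=2) = 1/72
Total weight = 1/18 + 1/72 + 1/72 = 1/12
P(W=0 | obs) = 1/18 / 1/12 = 2/3
P(W=1 | obs) = 1/72 / 1/12 = 1/6
P(W=2 | obs) = 1/72 / 1/12 = 1/6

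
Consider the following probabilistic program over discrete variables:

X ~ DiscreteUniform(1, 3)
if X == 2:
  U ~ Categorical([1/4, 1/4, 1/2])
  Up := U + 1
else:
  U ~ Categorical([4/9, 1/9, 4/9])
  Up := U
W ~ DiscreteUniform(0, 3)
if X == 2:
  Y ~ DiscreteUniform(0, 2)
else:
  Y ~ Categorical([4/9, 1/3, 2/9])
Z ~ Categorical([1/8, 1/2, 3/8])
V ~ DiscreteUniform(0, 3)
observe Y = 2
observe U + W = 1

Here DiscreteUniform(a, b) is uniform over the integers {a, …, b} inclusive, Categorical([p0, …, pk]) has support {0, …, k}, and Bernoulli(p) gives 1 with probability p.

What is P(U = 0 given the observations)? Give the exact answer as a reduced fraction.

Enumerate traces; 72 have nonzero weight after conditioning:
  (X=1, U=0, W=1, Y=2, Z=0, V=0) weight 1/3888
  (X=1, U=0, W=1, Y=2, Z=0, V=1) weight 1/3888
  (X=1, U=0, W=1, Y=2, Z=0, V=2) weight 1/3888
  (X=1, U=0, W=1, Y=2, Z=0, V=3) weight 1/3888
  (X=1, U=0, W=1, Y=2, Z=1, V=0) weight 1/972
  (X=1, U=0, W=1, Y=2, Z=1, V=1) weight 1/972
  (X=1, U=0, W=1, Y=2, Z=1, V=2) weight 1/972
  (X=1, U=0, W=1, Y=2, Z=1, V=3) weight 1/972
  (X=1, U=1, W=0, Y=2, Z=0, V=0) weight 1/15552
  … 63 more
Group by U:
  weight(U=0) = 91/3888
  weight(U=1) = 43/3888
Total weight = 91/3888 + 43/3888 = 67/1944
P(U=0 | obs) = 91/3888 / 67/1944 = 91/134
P(U=1 | obs) = 43/3888 / 67/1944 = 43/134

P(U = 0 | obs) = 91/134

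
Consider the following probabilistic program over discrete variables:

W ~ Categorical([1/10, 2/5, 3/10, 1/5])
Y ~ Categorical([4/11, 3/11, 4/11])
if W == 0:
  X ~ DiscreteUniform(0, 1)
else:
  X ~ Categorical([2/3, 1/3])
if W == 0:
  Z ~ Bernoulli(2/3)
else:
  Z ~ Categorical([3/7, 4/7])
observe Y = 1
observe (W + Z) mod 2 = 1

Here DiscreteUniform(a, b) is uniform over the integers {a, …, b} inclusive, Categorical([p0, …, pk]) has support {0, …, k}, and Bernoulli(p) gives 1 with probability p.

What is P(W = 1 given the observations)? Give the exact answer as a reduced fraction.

Enumerate traces; 8 have nonzero weight after conditioning:
  (W=0, Y=1, X=0, Z=1) weight 1/110
  (W=0, Y=1, X=1, Z=1) weight 1/110
  (W=1, Y=1, X=0, Z=0) weight 12/385
  (W=1, Y=1, X=1, Z=0) weight 6/385
  (W=2, Y=1, X=0, Z=1) weight 12/385
  (W=2, Y=1, X=1, Z=1) weight 6/385
  (W=3, Y=1, X=0, Z=0) weight 6/385
  (W=3, Y=1, X=1, Z=0) weight 3/385
Group by W:
  weight(W=0) = 1/55
  weight(W=1) = 18/385
  weight(W=2) = 18/385
  weight(W=3) = 9/385
Total weight = 1/55 + 18/385 + 18/385 + 9/385 = 52/385
P(W=0 | obs) = 1/55 / 52/385 = 7/52
P(W=1 | obs) = 18/385 / 52/385 = 9/26
P(W=2 | obs) = 18/385 / 52/385 = 9/26
P(W=3 | obs) = 9/385 / 52/385 = 9/52

P(W = 1 | obs) = 9/26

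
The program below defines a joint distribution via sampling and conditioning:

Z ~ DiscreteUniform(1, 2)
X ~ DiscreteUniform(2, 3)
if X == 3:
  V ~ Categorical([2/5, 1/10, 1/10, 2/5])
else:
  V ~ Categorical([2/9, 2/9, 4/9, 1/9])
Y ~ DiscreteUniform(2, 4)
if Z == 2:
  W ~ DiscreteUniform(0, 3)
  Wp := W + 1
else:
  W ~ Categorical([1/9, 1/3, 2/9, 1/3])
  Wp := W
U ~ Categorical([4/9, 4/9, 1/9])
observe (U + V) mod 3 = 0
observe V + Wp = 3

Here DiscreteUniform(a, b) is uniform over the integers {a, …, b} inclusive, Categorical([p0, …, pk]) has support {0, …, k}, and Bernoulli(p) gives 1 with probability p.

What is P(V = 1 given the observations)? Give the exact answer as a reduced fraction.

Enumerate traces; 42 have nonzero weight after conditioning:
  (Z=1, X=2, V=0, Y=2, W=3, U=0) weight 2/729
  (Z=1, X=2, V=0, Y=3, W=3, U=0) weight 2/729
  (Z=1, X=2, V=0, Y=4, W=3, U=0) weight 2/729
  (Z=1, X=2, V=1, Y=2, W=2, U=2) weight 1/2187
  (Z=1, X=2, V=1, Y=3, W=2, U=2) weight 1/2187
  (Z=1, X=2, V=1, Y=4, W=2, U=2) weight 1/2187
  (Z=1, X=2, V=2, Y=2, W=1, U=1) weight 4/729
  (Z=1, X=2, V=2, Y=3, W=1, U=1) weight 4/729
  (Z=1, X=2, V=3, Y=2, W=0, U=0) weight 1/2187
  … 33 more
Group by V:
  weight(V=0) = 49/1215
  weight(V=1) = 493/116640
  weight(V=2) = 343/9720
  weight(V=3) = 23/3645
Total weight = 49/1215 + 493/116640 + 343/9720 + 23/3645 = 10049/116640
P(V=0 | obs) = 49/1215 / 10049/116640 = 4704/10049
P(V=1 | obs) = 493/116640 / 10049/116640 = 493/10049
P(V=2 | obs) = 343/9720 / 10049/116640 = 4116/10049
P(V=3 | obs) = 23/3645 / 10049/116640 = 736/10049

P(V = 1 | obs) = 493/10049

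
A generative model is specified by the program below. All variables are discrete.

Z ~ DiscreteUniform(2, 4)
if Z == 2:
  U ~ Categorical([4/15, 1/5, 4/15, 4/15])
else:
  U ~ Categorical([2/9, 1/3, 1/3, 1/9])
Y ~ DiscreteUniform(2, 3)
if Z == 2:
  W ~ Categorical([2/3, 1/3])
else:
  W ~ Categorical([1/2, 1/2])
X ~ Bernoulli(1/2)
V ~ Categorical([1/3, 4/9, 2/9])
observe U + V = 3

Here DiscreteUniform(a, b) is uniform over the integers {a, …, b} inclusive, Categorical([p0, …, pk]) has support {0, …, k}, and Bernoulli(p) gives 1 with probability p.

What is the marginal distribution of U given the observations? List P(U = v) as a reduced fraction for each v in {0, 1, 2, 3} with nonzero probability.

P(U=1) = 1/4, P(U=2) = 7/13, P(U=3) = 11/52

Enumerate traces; 72 have nonzero weight after conditioning:
  (Z=2, U=1, Y=2, W=0, X=0, V=2) weight 1/405
  (Z=2, U=1, Y=2, W=0, X=1, V=2) weight 1/405
  (Z=2, U=1, Y=2, W=1, X=0, V=2) weight 1/810
  (Z=2, U=1, Y=2, W=1, X=1, V=2) weight 1/810
  (Z=2, U=1, Y=3, W=0, X=0, V=2) weight 1/405
  (Z=2, U=1, Y=3, W=0, X=1, V=2) weight 1/405
  (Z=2, U=1, Y=3, W=1, X=0, V=2) weight 1/810
  (Z=2, U=1, Y=3, W=1, X=1, V=2) weight 1/810
  (Z=2, U=2, Y=2, W=0, X=0, V=1) weight 8/1215
  (Z=2, U=3, Y=2, W=0, X=0, V=0) weight 2/405
  … 62 more
Group by U:
  weight(U=1) = 26/405
  weight(U=2) = 56/405
  weight(U=3) = 22/405
Total weight = 26/405 + 56/405 + 22/405 = 104/405
P(U=1 | obs) = 26/405 / 104/405 = 1/4
P(U=2 | obs) = 56/405 / 104/405 = 7/13
P(U=3 | obs) = 22/405 / 104/405 = 11/52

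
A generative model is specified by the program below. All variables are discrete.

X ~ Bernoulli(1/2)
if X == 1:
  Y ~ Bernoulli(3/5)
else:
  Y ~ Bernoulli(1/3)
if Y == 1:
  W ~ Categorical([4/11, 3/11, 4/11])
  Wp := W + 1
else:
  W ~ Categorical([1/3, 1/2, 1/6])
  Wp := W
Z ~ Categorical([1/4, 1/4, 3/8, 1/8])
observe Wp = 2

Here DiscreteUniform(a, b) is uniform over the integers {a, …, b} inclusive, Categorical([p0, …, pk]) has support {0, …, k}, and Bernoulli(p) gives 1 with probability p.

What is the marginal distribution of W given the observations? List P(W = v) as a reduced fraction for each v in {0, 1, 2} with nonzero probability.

P(W=1) = 63/107, P(W=2) = 44/107

Enumerate traces; 16 have nonzero weight after conditioning:
  (X=0, Y=0, W=2, Z=0) weight 1/72
  (X=0, Y=0, W=2, Z=1) weight 1/72
  (X=0, Y=0, W=2, Z=2) weight 1/48
  (X=0, Y=0, W=2, Z=3) weight 1/144
  (X=0, Y=1, W=1, Z=0) weight 1/88
  (X=0, Y=1, W=1, Z=1) weight 1/88
  (X=0, Y=1, W=1, Z=2) weight 3/176
  (X=0, Y=1, W=1, Z=3) weight 1/176
  … 8 more
Group by W:
  weight(W=1) = 7/55
  weight(W=2) = 4/45
Total weight = 7/55 + 4/45 = 107/495
P(W=1 | obs) = 7/55 / 107/495 = 63/107
P(W=2 | obs) = 4/45 / 107/495 = 44/107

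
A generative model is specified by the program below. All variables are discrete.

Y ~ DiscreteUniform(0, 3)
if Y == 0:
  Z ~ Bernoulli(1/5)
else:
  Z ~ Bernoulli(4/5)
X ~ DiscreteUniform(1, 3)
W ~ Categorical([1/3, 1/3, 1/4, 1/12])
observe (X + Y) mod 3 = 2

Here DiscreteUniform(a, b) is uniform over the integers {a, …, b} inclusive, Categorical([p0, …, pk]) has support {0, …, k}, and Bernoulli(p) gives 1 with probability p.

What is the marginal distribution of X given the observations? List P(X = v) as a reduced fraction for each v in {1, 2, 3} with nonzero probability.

P(X=1) = 1/4, P(X=2) = 1/2, P(X=3) = 1/4

Enumerate traces; 32 have nonzero weight after conditioning:
  (Y=0, Z=0, X=2, W=0) weight 1/45
  (Y=0, Z=0, X=2, W=1) weight 1/45
  (Y=0, Z=0, X=2, W=2) weight 1/60
  (Y=0, Z=0, X=2, W=3) weight 1/180
  (Y=0, Z=1, X=2, W=0) weight 1/180
  (Y=0, Z=1, X=2, W=1) weight 1/180
  (Y=0, Z=1, X=2, W=2) weight 1/240
  (Y=0, Z=1, X=2, W=3) weight 1/720
  (Y=1, Z=0, X=1, W=0) weight 1/180
  (Y=2, Z=0, X=3, W=0) weight 1/180
  … 22 more
Group by X:
  weight(X=1) = 1/12
  weight(X=2) = 1/6
  weight(X=3) = 1/12
Total weight = 1/12 + 1/6 + 1/12 = 1/3
P(X=1 | obs) = 1/12 / 1/3 = 1/4
P(X=2 | obs) = 1/6 / 1/3 = 1/2
P(X=3 | obs) = 1/12 / 1/3 = 1/4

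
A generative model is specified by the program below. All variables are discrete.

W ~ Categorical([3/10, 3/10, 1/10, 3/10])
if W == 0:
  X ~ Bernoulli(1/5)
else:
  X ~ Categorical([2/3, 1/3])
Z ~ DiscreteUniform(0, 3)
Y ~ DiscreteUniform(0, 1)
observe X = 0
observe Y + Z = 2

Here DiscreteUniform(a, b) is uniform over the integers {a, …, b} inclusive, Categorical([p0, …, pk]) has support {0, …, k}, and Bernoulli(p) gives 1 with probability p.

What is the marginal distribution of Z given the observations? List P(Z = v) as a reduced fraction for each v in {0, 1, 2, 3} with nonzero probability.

P(Z=1) = 1/2, P(Z=2) = 1/2

Enumerate traces; 8 have nonzero weight after conditioning:
  (W=0, X=0, Z=1, Y=1) weight 3/100
  (W=0, X=0, Z=2, Y=0) weight 3/100
  (W=1, X=0, Z=1, Y=1) weight 1/40
  (W=1, X=0, Z=2, Y=0) weight 1/40
  (W=2, X=0, Z=1, Y=1) weight 1/120
  (W=2, X=0, Z=2, Y=0) weight 1/120
  (W=3, X=0, Z=1, Y=1) weight 1/40
  (W=3, X=0, Z=2, Y=0) weight 1/40
Group by Z:
  weight(Z=1) = 53/600
  weight(Z=2) = 53/600
Total weight = 53/600 + 53/600 = 53/300
P(Z=1 | obs) = 53/600 / 53/300 = 1/2
P(Z=2 | obs) = 53/600 / 53/300 = 1/2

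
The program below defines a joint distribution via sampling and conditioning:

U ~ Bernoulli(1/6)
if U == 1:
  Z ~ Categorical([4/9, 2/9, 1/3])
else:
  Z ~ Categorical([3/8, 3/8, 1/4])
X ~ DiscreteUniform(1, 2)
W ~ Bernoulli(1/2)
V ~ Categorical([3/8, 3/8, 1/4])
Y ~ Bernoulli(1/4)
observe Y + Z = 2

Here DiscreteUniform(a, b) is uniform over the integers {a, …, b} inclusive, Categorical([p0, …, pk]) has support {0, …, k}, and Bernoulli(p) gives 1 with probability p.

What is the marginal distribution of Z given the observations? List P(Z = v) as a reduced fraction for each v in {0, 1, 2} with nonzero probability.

P(Z=1) = 151/493, P(Z=2) = 342/493

Enumerate traces; 48 have nonzero weight after conditioning:
  (U=0, Z=1, X=1, W=0, V=0, Y=1) weight 15/2048
  (U=0, Z=1, X=1, W=0, V=1, Y=1) weight 15/2048
  (U=0, Z=1, X=1, W=0, V=2, Y=1) weight 5/1024
  (U=0, Z=1, X=1, W=1, V=0, Y=1) weight 15/2048
  (U=0, Z=1, X=1, W=1, V=1, Y=1) weight 15/2048
  (U=0, Z=1, X=1, W=1, V=2, Y=1) weight 5/1024
  (U=0, Z=1, X=2, W=0, V=0, Y=1) weight 15/2048
  (U=0, Z=1, X=2, W=0, V=1, Y=1) weight 15/2048
  (U=0, Z=2, X=1, W=0, V=0, Y=0) weight 15/1024
  … 39 more
Group by Z:
  weight(Z=1) = 151/1728
  weight(Z=2) = 19/96
Total weight = 151/1728 + 19/96 = 493/1728
P(Z=1 | obs) = 151/1728 / 493/1728 = 151/493
P(Z=2 | obs) = 19/96 / 493/1728 = 342/493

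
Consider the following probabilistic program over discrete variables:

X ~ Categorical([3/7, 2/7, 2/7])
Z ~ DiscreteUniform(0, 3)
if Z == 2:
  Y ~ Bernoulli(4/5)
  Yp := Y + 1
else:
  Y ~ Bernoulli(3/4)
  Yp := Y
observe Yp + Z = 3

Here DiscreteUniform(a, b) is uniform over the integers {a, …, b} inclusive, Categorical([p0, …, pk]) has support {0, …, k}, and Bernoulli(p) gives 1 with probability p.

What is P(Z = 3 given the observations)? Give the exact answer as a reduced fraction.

P(Z = 3 | obs) = 5/9

Enumerate traces; 6 have nonzero weight after conditioning:
  (X=0, Z=2, Y=0) weight 3/140
  (X=0, Z=3, Y=0) weight 3/112
  (X=1, Z=2, Y=0) weight 1/70
  (X=1, Z=3, Y=0) weight 1/56
  (X=2, Z=2, Y=0) weight 1/70
  (X=2, Z=3, Y=0) weight 1/56
Group by Z:
  weight(Z=2) = 1/20
  weight(Z=3) = 1/16
Total weight = 1/20 + 1/16 = 9/80
P(Z=2 | obs) = 1/20 / 9/80 = 4/9
P(Z=3 | obs) = 1/16 / 9/80 = 5/9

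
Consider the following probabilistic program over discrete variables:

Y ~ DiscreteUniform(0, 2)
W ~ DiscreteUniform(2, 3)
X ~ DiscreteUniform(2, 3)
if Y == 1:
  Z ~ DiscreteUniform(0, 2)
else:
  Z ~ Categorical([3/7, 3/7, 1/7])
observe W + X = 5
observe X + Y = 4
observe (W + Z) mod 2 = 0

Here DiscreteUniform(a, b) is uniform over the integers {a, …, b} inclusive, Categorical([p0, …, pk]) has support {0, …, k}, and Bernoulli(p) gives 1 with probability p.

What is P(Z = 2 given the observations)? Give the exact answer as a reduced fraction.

Enumerate traces; 3 have nonzero weight after conditioning:
  (Y=1, W=2, X=3, Z=0) weight 1/36
  (Y=1, W=2, X=3, Z=2) weight 1/36
  (Y=2, W=3, X=2, Z=1) weight 1/28
Group by Z:
  weight(Z=0) = 1/36
  weight(Z=1) = 1/28
  weight(Z=2) = 1/36
Total weight = 1/36 + 1/28 + 1/36 = 23/252
P(Z=0 | obs) = 1/36 / 23/252 = 7/23
P(Z=1 | obs) = 1/28 / 23/252 = 9/23
P(Z=2 | obs) = 1/36 / 23/252 = 7/23

P(Z = 2 | obs) = 7/23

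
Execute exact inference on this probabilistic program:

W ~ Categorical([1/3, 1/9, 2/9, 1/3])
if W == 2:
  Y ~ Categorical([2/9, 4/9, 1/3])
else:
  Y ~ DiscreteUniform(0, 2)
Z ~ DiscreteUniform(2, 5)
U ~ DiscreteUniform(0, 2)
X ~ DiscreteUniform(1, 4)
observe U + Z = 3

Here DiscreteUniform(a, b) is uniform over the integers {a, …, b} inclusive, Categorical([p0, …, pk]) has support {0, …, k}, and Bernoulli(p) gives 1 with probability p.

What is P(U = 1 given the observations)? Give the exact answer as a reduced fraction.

Enumerate traces; 96 have nonzero weight after conditioning:
  (W=0, Y=0, Z=2, U=1, X=1) weight 1/432
  (W=0, Y=0, Z=2, U=1, X=2) weight 1/432
  (W=0, Y=0, Z=2, U=1, X=3) weight 1/432
  (W=0, Y=0, Z=2, U=1, X=4) weight 1/432
  (W=0, Y=0, Z=3, U=0, X=1) weight 1/432
  (W=0, Y=0, Z=3, U=0, X=2) weight 1/432
  (W=0, Y=0, Z=3, U=0, X=3) weight 1/432
  (W=0, Y=0, Z=3, U=0, X=4) weight 1/432
  … 88 more
Group by U:
  weight(U=0) = 1/12
  weight(U=1) = 1/12
Total weight = 1/12 + 1/12 = 1/6
P(U=0 | obs) = 1/12 / 1/6 = 1/2
P(U=1 | obs) = 1/12 / 1/6 = 1/2

P(U = 1 | obs) = 1/2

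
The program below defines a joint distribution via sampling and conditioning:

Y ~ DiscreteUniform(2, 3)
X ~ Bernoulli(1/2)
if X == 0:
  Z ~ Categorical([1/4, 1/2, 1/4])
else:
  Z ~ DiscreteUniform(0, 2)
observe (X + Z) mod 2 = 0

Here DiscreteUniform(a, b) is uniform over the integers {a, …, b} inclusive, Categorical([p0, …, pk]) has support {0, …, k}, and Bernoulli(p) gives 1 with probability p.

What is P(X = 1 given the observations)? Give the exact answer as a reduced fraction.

P(X = 1 | obs) = 2/5

Enumerate traces; 6 have nonzero weight after conditioning:
  (Y=2, X=0, Z=0) weight 1/16
  (Y=2, X=0, Z=2) weight 1/16
  (Y=2, X=1, Z=1) weight 1/12
  (Y=3, X=0, Z=0) weight 1/16
  (Y=3, X=0, Z=2) weight 1/16
  (Y=3, X=1, Z=1) weight 1/12
Group by X:
  weight(X=0) = 1/4
  weight(X=1) = 1/6
Total weight = 1/4 + 1/6 = 5/12
P(X=0 | obs) = 1/4 / 5/12 = 3/5
P(X=1 | obs) = 1/6 / 5/12 = 2/5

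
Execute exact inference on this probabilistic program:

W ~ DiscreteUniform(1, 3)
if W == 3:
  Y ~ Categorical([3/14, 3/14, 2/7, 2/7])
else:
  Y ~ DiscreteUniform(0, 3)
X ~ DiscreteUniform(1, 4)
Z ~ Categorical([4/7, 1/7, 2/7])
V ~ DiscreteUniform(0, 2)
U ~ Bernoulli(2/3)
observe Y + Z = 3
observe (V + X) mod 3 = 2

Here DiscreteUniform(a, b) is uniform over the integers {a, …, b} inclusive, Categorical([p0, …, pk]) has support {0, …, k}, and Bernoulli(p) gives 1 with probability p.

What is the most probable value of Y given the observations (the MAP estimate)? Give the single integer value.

argmax_v P(Y = v | obs) = 3

Enumerate traces; 72 have nonzero weight after conditioning:
  (W=1, Y=1, X=1, Z=2, V=1, U=0) weight 1/1512
  (W=1, Y=1, X=1, Z=2, V=1, U=1) weight 1/756
  (W=1, Y=1, X=2, Z=2, V=0, U=0) weight 1/1512
  (W=1, Y=1, X=2, Z=2, V=0, U=1) weight 1/756
  (W=1, Y=1, X=3, Z=2, V=2, U=0) weight 1/1512
  (W=1, Y=1, X=3, Z=2, V=2, U=1) weight 1/756
  (W=1, Y=1, X=4, Z=2, V=1, U=0) weight 1/1512
  (W=1, Y=1, X=4, Z=2, V=1, U=1) weight 1/756
  (W=1, Y=2, X=1, Z=1, V=1, U=0) weight 1/3024
  (W=1, Y=3, X=1, Z=0, V=1, U=0) weight 1/756
  … 62 more
Group by Y:
  weight(Y=1) = 10/441
  weight(Y=2) = 11/882
  weight(Y=3) = 22/441
Total weight = 10/441 + 11/882 + 22/441 = 25/294
P(Y=1 | obs) = 10/441 / 25/294 = 4/15
P(Y=2 | obs) = 11/882 / 25/294 = 11/75
P(Y=3 | obs) = 22/441 / 25/294 = 44/75
argmax = 3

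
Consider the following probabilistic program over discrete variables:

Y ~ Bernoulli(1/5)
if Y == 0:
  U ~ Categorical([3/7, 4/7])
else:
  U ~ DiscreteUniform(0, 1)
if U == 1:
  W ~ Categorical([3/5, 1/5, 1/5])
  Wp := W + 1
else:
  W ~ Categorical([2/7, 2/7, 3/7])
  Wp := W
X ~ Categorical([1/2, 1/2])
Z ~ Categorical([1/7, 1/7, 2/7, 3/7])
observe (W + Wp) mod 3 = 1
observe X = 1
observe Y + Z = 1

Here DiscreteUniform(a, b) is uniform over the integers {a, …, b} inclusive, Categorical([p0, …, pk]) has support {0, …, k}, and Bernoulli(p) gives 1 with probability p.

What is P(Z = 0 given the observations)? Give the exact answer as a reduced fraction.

Enumerate traces; 4 have nonzero weight after conditioning:
  (Y=0, U=0, W=2, X=1, Z=1) weight 18/1715
  (Y=0, U=1, W=0, X=1, Z=1) weight 24/1225
  (Y=1, U=0, W=2, X=1, Z=0) weight 3/980
  (Y=1, U=1, W=0, X=1, Z=0) weight 3/700
Group by Z:
  weight(Z=0) = 9/1225
  weight(Z=1) = 258/8575
Total weight = 9/1225 + 258/8575 = 321/8575
P(Z=0 | obs) = 9/1225 / 321/8575 = 21/107
P(Z=1 | obs) = 258/8575 / 321/8575 = 86/107

P(Z = 0 | obs) = 21/107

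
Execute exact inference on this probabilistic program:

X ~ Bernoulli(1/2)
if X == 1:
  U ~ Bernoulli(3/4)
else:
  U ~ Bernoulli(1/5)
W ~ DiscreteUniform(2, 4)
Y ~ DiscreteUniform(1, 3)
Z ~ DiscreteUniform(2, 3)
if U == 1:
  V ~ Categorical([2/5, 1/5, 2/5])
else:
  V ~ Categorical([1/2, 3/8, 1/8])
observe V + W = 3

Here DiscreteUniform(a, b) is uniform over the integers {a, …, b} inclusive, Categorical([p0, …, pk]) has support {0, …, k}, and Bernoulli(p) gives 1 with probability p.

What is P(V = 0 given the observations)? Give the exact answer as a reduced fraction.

Enumerate traces; 48 have nonzero weight after conditioning:
  (X=0, U=0, W=2, Y=1, Z=2, V=1) weight 1/120
  (X=0, U=0, W=2, Y=1, Z=3, V=1) weight 1/120
  (X=0, U=0, W=2, Y=2, Z=2, V=1) weight 1/120
  (X=0, U=0, W=2, Y=2, Z=3, V=1) weight 1/120
  (X=0, U=0, W=2, Y=3, Z=2, V=1) weight 1/120
  (X=0, U=0, W=2, Y=3, Z=3, V=1) weight 1/120
  (X=0, U=0, W=3, Y=1, Z=2, V=0) weight 1/90
  (X=0, U=0, W=3, Y=1, Z=3, V=0) weight 1/90
  … 40 more
Group by V:
  weight(V=0) = 181/1200
  weight(V=1) = 467/4800
Total weight = 181/1200 + 467/4800 = 397/1600
P(V=0 | obs) = 181/1200 / 397/1600 = 724/1191
P(V=1 | obs) = 467/4800 / 397/1600 = 467/1191

P(V = 0 | obs) = 724/1191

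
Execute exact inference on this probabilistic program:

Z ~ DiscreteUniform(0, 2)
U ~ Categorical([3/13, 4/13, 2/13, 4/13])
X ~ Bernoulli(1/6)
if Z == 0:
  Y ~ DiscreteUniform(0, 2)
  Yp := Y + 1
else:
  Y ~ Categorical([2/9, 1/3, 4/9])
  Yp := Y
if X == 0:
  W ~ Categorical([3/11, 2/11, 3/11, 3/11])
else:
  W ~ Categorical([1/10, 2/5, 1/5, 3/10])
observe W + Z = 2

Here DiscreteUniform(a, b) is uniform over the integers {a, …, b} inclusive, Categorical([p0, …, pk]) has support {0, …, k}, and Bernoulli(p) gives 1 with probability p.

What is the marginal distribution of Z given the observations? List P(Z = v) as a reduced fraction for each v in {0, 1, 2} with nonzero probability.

P(Z=0) = 172/477, P(Z=1) = 16/53, P(Z=2) = 161/477

Enumerate traces; 72 have nonzero weight after conditioning:
  (Z=0, U=0, X=0, Y=0, W=2) weight 5/858
  (Z=0, U=0, X=0, Y=1, W=2) weight 5/858
  (Z=0, U=0, X=0, Y=2, W=2) weight 5/858
  (Z=0, U=0, X=1, Y=0, W=2) weight 1/1170
  (Z=0, U=0, X=1, Y=1, W=2) weight 1/1170
  (Z=0, U=0, X=1, Y=2, W=2) weight 1/1170
  (Z=0, U=1, X=0, Y=0, W=2) weight 10/1287
  (Z=0, U=1, X=0, Y=1, W=2) weight 10/1287
  (Z=1, U=0, X=0, Y=0, W=1) weight 10/3861
  (Z=2, U=0, X=0, Y=0, W=0) weight 5/1287
  … 62 more
Group by Z:
  weight(Z=0) = 43/495
  weight(Z=1) = 4/55
  weight(Z=2) = 161/1980
Total weight = 43/495 + 4/55 + 161/1980 = 53/220
P(Z=0 | obs) = 43/495 / 53/220 = 172/477
P(Z=1 | obs) = 4/55 / 53/220 = 16/53
P(Z=2 | obs) = 161/1980 / 53/220 = 161/477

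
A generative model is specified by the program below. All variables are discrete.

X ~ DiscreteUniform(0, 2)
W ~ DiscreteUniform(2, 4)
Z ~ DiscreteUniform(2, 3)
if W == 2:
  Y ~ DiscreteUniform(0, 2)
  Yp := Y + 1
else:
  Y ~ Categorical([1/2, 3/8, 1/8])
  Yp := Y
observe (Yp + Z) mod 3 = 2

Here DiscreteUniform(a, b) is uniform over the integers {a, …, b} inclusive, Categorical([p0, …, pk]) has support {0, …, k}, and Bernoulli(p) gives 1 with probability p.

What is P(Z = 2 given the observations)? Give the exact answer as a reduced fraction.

Enumerate traces; 18 have nonzero weight after conditioning:
  (X=0, W=2, Z=2, Y=2) weight 1/54
  (X=0, W=2, Z=3, Y=1) weight 1/54
  (X=0, W=3, Z=2, Y=0) weight 1/36
  (X=0, W=3, Z=3, Y=2) weight 1/144
  (X=0, W=4, Z=2, Y=0) weight 1/36
  (X=0, W=4, Z=3, Y=2) weight 1/144
  (X=1, W=2, Z=2, Y=2) weight 1/54
  (X=1, W=2, Z=3, Y=1) weight 1/54
  … 10 more
Group by Z:
  weight(Z=2) = 2/9
  weight(Z=3) = 7/72
Total weight = 2/9 + 7/72 = 23/72
P(Z=2 | obs) = 2/9 / 23/72 = 16/23
P(Z=3 | obs) = 7/72 / 23/72 = 7/23

P(Z = 2 | obs) = 16/23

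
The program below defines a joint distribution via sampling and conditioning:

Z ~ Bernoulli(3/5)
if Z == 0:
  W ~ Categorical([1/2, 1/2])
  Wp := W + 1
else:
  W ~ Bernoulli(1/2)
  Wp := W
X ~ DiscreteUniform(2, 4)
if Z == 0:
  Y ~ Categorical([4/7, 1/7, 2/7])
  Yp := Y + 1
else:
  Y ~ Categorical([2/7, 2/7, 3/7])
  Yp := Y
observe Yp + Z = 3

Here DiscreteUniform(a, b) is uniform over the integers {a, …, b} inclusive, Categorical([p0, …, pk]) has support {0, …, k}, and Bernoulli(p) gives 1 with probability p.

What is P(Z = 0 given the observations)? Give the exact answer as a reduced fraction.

P(Z = 0 | obs) = 4/13

Enumerate traces; 12 have nonzero weight after conditioning:
  (Z=0, W=0, X=2, Y=2) weight 2/105
  (Z=0, W=0, X=3, Y=2) weight 2/105
  (Z=0, W=0, X=4, Y=2) weight 2/105
  (Z=0, W=1, X=2, Y=2) weight 2/105
  (Z=0, W=1, X=3, Y=2) weight 2/105
  (Z=0, W=1, X=4, Y=2) weight 2/105
  (Z=1, W=0, X=2, Y=2) weight 3/70
  (Z=1, W=0, X=3, Y=2) weight 3/70
  … 4 more
Group by Z:
  weight(Z=0) = 4/35
  weight(Z=1) = 9/35
Total weight = 4/35 + 9/35 = 13/35
P(Z=0 | obs) = 4/35 / 13/35 = 4/13
P(Z=1 | obs) = 9/35 / 13/35 = 9/13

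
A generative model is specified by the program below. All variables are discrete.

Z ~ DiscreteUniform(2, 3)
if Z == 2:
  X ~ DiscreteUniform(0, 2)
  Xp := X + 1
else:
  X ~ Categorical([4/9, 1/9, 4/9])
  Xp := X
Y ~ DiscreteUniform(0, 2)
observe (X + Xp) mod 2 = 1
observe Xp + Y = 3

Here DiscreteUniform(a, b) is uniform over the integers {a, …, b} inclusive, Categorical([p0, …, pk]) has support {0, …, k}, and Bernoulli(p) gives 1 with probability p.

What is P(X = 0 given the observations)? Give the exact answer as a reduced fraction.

Enumerate traces; 3 have nonzero weight after conditioning:
  (Z=2, X=0, Y=2) weight 1/18
  (Z=2, X=1, Y=1) weight 1/18
  (Z=2, X=2, Y=0) weight 1/18
Group by X:
  weight(X=0) = 1/18
  weight(X=1) = 1/18
  weight(X=2) = 1/18
Total weight = 1/18 + 1/18 + 1/18 = 1/6
P(X=0 | obs) = 1/18 / 1/6 = 1/3
P(X=1 | obs) = 1/18 / 1/6 = 1/3
P(X=2 | obs) = 1/18 / 1/6 = 1/3

P(X = 0 | obs) = 1/3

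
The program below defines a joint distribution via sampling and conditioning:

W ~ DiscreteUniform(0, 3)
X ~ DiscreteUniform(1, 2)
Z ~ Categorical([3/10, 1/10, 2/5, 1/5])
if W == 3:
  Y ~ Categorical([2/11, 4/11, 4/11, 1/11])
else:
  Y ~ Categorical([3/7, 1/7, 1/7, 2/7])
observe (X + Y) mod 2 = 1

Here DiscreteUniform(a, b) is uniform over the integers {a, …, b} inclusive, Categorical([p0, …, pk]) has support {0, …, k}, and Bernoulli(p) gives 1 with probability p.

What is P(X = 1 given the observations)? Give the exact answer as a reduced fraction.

P(X = 1 | obs) = 87/154

Enumerate traces; 64 have nonzero weight after conditioning:
  (W=0, X=1, Z=0, Y=0) weight 9/560
  (W=0, X=1, Z=0, Y=2) weight 3/560
  (W=0, X=1, Z=1, Y=0) weight 3/560
  (W=0, X=1, Z=1, Y=2) weight 1/560
  (W=0, X=1, Z=2, Y=0) weight 3/140
  (W=0, X=1, Z=2, Y=2) weight 1/140
  (W=0, X=1, Z=3, Y=0) weight 3/280
  (W=0, X=1, Z=3, Y=2) weight 1/280
  (W=0, X=2, Z=0, Y=1) weight 3/560
  … 55 more
Group by X:
  weight(X=1) = 87/308
  weight(X=2) = 67/308
Total weight = 87/308 + 67/308 = 1/2
P(X=1 | obs) = 87/308 / 1/2 = 87/154
P(X=2 | obs) = 67/308 / 1/2 = 67/154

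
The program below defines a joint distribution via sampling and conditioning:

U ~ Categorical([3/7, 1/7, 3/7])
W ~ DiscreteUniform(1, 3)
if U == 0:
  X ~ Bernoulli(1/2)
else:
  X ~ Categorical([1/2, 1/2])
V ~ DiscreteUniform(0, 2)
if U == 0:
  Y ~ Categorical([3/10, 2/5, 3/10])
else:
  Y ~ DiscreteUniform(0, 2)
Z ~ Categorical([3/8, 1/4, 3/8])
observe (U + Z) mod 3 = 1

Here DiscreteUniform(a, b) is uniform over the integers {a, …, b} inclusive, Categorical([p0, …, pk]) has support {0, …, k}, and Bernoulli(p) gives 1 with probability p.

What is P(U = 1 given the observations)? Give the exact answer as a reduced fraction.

P(U = 1 | obs) = 1/6

Enumerate traces; 162 have nonzero weight after conditioning:
  (U=0, W=1, X=0, V=0, Y=0, Z=1) weight 1/560
  (U=0, W=1, X=0, V=0, Y=1, Z=1) weight 1/420
  (U=0, W=1, X=0, V=0, Y=2, Z=1) weight 1/560
  (U=0, W=1, X=0, V=1, Y=0, Z=1) weight 1/560
  (U=0, W=1, X=0, V=1, Y=1, Z=1) weight 1/420
  (U=0, W=1, X=0, V=1, Y=2, Z=1) weight 1/560
  (U=0, W=1, X=0, V=2, Y=0, Z=1) weight 1/560
  (U=0, W=1, X=0, V=2, Y=1, Z=1) weight 1/420
  (U=1, W=1, X=0, V=0, Y=0, Z=0) weight 1/1008
  (U=2, W=1, X=0, V=0, Y=0, Z=2) weight 1/336
  … 152 more
Group by U:
  weight(U=0) = 3/28
  weight(U=1) = 3/56
  weight(U=2) = 9/56
Total weight = 3/28 + 3/56 + 9/56 = 9/28
P(U=0 | obs) = 3/28 / 9/28 = 1/3
P(U=1 | obs) = 3/56 / 9/28 = 1/6
P(U=2 | obs) = 9/56 / 9/28 = 1/2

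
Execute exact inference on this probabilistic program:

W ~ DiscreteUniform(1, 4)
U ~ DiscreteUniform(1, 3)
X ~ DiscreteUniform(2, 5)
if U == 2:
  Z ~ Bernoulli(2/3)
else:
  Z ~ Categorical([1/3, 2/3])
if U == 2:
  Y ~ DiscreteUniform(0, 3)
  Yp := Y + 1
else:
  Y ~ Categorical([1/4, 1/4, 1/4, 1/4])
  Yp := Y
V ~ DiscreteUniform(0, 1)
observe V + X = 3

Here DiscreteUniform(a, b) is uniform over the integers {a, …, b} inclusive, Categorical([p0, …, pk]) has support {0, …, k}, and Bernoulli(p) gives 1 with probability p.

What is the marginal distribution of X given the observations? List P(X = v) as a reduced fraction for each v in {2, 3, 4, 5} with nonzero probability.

Enumerate traces; 192 have nonzero weight after conditioning:
  (W=1, U=1, X=2, Z=0, Y=0, V=1) weight 1/1152
  (W=1, U=1, X=2, Z=0, Y=1, V=1) weight 1/1152
  (W=1, U=1, X=2, Z=0, Y=2, V=1) weight 1/1152
  (W=1, U=1, X=2, Z=0, Y=3, V=1) weight 1/1152
  (W=1, U=1, X=2, Z=1, Y=0, V=1) weight 1/576
  (W=1, U=1, X=2, Z=1, Y=1, V=1) weight 1/576
  (W=1, U=1, X=2, Z=1, Y=2, V=1) weight 1/576
  (W=1, U=1, X=2, Z=1, Y=3, V=1) weight 1/576
  (W=1, U=1, X=3, Z=0, Y=0, V=0) weight 1/1152
  … 183 more
Group by X:
  weight(X=2) = 1/8
  weight(X=3) = 1/8
Total weight = 1/8 + 1/8 = 1/4
P(X=2 | obs) = 1/8 / 1/4 = 1/2
P(X=3 | obs) = 1/8 / 1/4 = 1/2

P(X=2) = 1/2, P(X=3) = 1/2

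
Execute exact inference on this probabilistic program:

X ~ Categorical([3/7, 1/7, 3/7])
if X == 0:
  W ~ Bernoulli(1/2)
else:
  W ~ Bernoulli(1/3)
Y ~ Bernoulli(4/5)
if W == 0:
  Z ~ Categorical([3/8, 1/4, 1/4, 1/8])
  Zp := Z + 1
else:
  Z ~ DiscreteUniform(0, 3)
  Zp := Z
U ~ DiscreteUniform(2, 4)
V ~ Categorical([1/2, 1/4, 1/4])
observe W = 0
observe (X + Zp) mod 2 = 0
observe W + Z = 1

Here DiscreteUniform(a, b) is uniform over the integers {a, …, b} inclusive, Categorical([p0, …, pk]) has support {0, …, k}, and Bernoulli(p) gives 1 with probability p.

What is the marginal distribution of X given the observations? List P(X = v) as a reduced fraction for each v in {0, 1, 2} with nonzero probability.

P(X=0) = 3/7, P(X=2) = 4/7

Enumerate traces; 36 have nonzero weight after conditioning:
  (X=0, W=0, Y=0, Z=1, U=2, V=0) weight 1/560
  (X=0, W=0, Y=0, Z=1, U=2, V=1) weight 1/1120
  (X=0, W=0, Y=0, Z=1, U=2, V=2) weight 1/1120
  (X=0, W=0, Y=0, Z=1, U=3, V=0) weight 1/560
  (X=0, W=0, Y=0, Z=1, U=3, V=1) weight 1/1120
  (X=0, W=0, Y=0, Z=1, U=3, V=2) weight 1/1120
  (X=0, W=0, Y=0, Z=1, U=4, V=0) weight 1/560
  (X=0, W=0, Y=0, Z=1, U=4, V=1) weight 1/1120
  (X=2, W=0, Y=0, Z=1, U=2, V=0) weight 1/420
  … 27 more
Group by X:
  weight(X=0) = 3/56
  weight(X=2) = 1/14
Total weight = 3/56 + 1/14 = 1/8
P(X=0 | obs) = 3/56 / 1/8 = 3/7
P(X=2 | obs) = 1/14 / 1/8 = 4/7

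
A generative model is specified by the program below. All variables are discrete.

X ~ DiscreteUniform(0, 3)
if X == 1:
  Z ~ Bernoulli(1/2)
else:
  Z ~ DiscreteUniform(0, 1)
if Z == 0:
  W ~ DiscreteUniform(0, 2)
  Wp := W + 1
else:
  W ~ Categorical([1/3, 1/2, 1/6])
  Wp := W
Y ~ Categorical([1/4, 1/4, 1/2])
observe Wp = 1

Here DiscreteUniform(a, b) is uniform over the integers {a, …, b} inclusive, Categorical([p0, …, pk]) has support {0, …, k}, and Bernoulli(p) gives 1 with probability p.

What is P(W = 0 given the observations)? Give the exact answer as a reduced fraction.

Enumerate traces; 24 have nonzero weight after conditioning:
  (X=0, Z=0, W=0, Y=0) weight 1/96
  (X=0, Z=0, W=0, Y=1) weight 1/96
  (X=0, Z=0, W=0, Y=2) weight 1/48
  (X=0, Z=1, W=1, Y=0) weight 1/64
  (X=0, Z=1, W=1, Y=1) weight 1/64
  (X=0, Z=1, W=1, Y=2) weight 1/32
  (X=1, Z=0, W=0, Y=0) weight 1/96
  (X=1, Z=0, W=0, Y=1) weight 1/96
  … 16 more
Group by W:
  weight(W=0) = 1/6
  weight(W=1) = 1/4
Total weight = 1/6 + 1/4 = 5/12
P(W=0 | obs) = 1/6 / 5/12 = 2/5
P(W=1 | obs) = 1/4 / 5/12 = 3/5

P(W = 0 | obs) = 2/5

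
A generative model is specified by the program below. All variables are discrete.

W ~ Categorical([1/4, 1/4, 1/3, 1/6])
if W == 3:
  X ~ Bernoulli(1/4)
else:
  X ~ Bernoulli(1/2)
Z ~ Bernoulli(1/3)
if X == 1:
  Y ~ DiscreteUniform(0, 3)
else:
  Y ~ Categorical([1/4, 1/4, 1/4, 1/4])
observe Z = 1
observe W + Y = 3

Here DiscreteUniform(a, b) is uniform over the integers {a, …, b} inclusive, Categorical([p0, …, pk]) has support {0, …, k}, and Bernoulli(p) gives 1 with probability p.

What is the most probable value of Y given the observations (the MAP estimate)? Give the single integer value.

Enumerate traces; 8 have nonzero weight after conditioning:
  (W=0, X=0, Z=1, Y=3) weight 1/96
  (W=0, X=1, Z=1, Y=3) weight 1/96
  (W=1, X=0, Z=1, Y=2) weight 1/96
  (W=1, X=1, Z=1, Y=2) weight 1/96
  (W=2, X=0, Z=1, Y=1) weight 1/72
  (W=2, X=1, Z=1, Y=1) weight 1/72
  (W=3, X=0, Z=1, Y=0) weight 1/96
  (W=3, X=1, Z=1, Y=0) weight 1/288
Group by Y:
  weight(Y=0) = 1/72
  weight(Y=1) = 1/36
  weight(Y=2) = 1/48
  weight(Y=3) = 1/48
Total weight = 1/72 + 1/36 + 1/48 + 1/48 = 1/12
P(Y=0 | obs) = 1/72 / 1/12 = 1/6
P(Y=1 | obs) = 1/36 / 1/12 = 1/3
P(Y=2 | obs) = 1/48 / 1/12 = 1/4
P(Y=3 | obs) = 1/48 / 1/12 = 1/4
argmax = 1

argmax_v P(Y = v | obs) = 1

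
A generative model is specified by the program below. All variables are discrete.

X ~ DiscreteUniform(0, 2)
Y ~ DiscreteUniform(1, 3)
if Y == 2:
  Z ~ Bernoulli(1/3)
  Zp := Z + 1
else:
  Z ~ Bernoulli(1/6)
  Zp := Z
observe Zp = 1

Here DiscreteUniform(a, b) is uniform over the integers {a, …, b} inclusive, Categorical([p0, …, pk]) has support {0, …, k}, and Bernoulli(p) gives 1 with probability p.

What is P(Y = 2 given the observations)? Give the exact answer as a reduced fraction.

P(Y = 2 | obs) = 2/3

Enumerate traces; 9 have nonzero weight after conditioning:
  (X=0, Y=1, Z=1) weight 1/54
  (X=0, Y=2, Z=0) weight 2/27
  (X=0, Y=3, Z=1) weight 1/54
  (X=1, Y=1, Z=1) weight 1/54
  (X=1, Y=2, Z=0) weight 2/27
  (X=1, Y=3, Z=1) weight 1/54
  (X=2, Y=1, Z=1) weight 1/54
  (X=2, Y=2, Z=0) weight 2/27
  … 1 more
Group by Y:
  weight(Y=1) = 1/18
  weight(Y=2) = 2/9
  weight(Y=3) = 1/18
Total weight = 1/18 + 2/9 + 1/18 = 1/3
P(Y=1 | obs) = 1/18 / 1/3 = 1/6
P(Y=2 | obs) = 2/9 / 1/3 = 2/3
P(Y=3 | obs) = 1/18 / 1/3 = 1/6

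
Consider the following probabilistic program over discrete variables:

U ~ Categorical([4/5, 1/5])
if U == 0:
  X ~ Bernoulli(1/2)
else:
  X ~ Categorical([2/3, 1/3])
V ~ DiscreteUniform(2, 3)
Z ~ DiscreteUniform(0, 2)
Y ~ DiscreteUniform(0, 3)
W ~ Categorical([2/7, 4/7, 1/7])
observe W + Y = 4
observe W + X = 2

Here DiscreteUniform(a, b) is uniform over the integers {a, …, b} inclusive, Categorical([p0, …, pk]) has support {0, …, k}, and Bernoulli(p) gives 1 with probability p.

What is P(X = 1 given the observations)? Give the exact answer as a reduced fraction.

Enumerate traces; 24 have nonzero weight after conditioning:
  (U=0, X=0, V=2, Z=0, Y=2, W=2) weight 1/420
  (U=0, X=0, V=2, Z=1, Y=2, W=2) weight 1/420
  (U=0, X=0, V=2, Z=2, Y=2, W=2) weight 1/420
  (U=0, X=0, V=3, Z=0, Y=2, W=2) weight 1/420
  (U=0, X=0, V=3, Z=1, Y=2, W=2) weight 1/420
  (U=0, X=0, V=3, Z=2, Y=2, W=2) weight 1/420
  (U=0, X=1, V=2, Z=0, Y=3, W=1) weight 1/105
  (U=0, X=1, V=2, Z=1, Y=3, W=1) weight 1/105
  … 16 more
Group by X:
  weight(X=0) = 2/105
  weight(X=1) = 1/15
Total weight = 2/105 + 1/15 = 3/35
P(X=0 | obs) = 2/105 / 3/35 = 2/9
P(X=1 | obs) = 1/15 / 3/35 = 7/9

P(X = 1 | obs) = 7/9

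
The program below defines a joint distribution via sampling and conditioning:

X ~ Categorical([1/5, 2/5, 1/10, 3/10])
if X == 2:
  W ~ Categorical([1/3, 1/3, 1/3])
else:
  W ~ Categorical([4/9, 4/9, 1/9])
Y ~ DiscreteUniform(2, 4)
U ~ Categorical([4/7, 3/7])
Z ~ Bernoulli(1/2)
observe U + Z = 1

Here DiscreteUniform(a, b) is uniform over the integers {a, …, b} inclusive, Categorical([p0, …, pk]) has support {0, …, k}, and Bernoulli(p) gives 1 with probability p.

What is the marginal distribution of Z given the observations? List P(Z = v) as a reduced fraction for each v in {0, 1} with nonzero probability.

Enumerate traces; 72 have nonzero weight after conditioning:
  (X=0, W=0, Y=2, U=0, Z=1) weight 8/945
  (X=0, W=0, Y=2, U=1, Z=0) weight 2/315
  (X=0, W=0, Y=3, U=0, Z=1) weight 8/945
  (X=0, W=0, Y=3, U=1, Z=0) weight 2/315
  (X=0, W=0, Y=4, U=0, Z=1) weight 8/945
  (X=0, W=0, Y=4, U=1, Z=0) weight 2/315
  (X=0, W=1, Y=2, U=0, Z=1) weight 8/945
  (X=0, W=1, Y=2, U=1, Z=0) weight 2/315
  … 64 more
Group by Z:
  weight(Z=0) = 3/14
  weight(Z=1) = 2/7
Total weight = 3/14 + 2/7 = 1/2
P(Z=0 | obs) = 3/14 / 1/2 = 3/7
P(Z=1 | obs) = 2/7 / 1/2 = 4/7

P(Z=0) = 3/7, P(Z=1) = 4/7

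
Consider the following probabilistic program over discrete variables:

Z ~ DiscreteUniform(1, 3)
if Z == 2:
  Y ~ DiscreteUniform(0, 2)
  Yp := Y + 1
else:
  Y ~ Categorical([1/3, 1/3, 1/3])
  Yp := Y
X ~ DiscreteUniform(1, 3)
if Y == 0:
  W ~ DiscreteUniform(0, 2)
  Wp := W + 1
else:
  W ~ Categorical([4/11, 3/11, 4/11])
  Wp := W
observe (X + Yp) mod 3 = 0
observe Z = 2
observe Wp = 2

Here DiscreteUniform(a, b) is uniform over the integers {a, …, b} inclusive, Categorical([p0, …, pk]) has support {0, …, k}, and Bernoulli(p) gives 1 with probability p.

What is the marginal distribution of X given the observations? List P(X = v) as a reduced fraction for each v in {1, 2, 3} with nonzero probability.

P(X=1) = 12/35, P(X=2) = 11/35, P(X=3) = 12/35

Enumerate traces; 3 have nonzero weight after conditioning:
  (Z=2, Y=0, X=2, W=1) weight 1/81
  (Z=2, Y=1, X=1, W=2) weight 4/297
  (Z=2, Y=2, X=3, W=2) weight 4/297
Group by X:
  weight(X=1) = 4/297
  weight(X=2) = 1/81
  weight(X=3) = 4/297
Total weight = 4/297 + 1/81 + 4/297 = 35/891
P(X=1 | obs) = 4/297 / 35/891 = 12/35
P(X=2 | obs) = 1/81 / 35/891 = 11/35
P(X=3 | obs) = 4/297 / 35/891 = 12/35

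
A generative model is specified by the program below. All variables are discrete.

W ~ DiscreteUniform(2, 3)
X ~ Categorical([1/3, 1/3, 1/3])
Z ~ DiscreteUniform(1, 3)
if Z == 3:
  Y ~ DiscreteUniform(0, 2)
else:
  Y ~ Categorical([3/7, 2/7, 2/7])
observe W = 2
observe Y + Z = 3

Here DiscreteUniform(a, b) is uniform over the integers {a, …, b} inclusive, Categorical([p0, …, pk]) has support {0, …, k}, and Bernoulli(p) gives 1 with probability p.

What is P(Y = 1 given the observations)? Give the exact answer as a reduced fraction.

P(Y = 1 | obs) = 6/19

Enumerate traces; 9 have nonzero weight after conditioning:
  (W=2, X=0, Z=1, Y=2) weight 1/63
  (W=2, X=0, Z=2, Y=1) weight 1/63
  (W=2, X=0, Z=3, Y=0) weight 1/54
  (W=2, X=1, Z=1, Y=2) weight 1/63
  (W=2, X=1, Z=2, Y=1) weight 1/63
  (W=2, X=1, Z=3, Y=0) weight 1/54
  (W=2, X=2, Z=1, Y=2) weight 1/63
  (W=2, X=2, Z=2, Y=1) weight 1/63
  … 1 more
Group by Y:
  weight(Y=0) = 1/18
  weight(Y=1) = 1/21
  weight(Y=2) = 1/21
Total weight = 1/18 + 1/21 + 1/21 = 19/126
P(Y=0 | obs) = 1/18 / 19/126 = 7/19
P(Y=1 | obs) = 1/21 / 19/126 = 6/19
P(Y=2 | obs) = 1/21 / 19/126 = 6/19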